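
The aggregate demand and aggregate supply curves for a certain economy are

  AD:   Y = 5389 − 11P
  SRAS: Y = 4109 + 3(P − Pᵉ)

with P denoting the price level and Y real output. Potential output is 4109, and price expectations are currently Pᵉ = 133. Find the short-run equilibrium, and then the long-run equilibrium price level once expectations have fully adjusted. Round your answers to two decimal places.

Short run: P = 119.93, Y = 4069.79. Long run: P = 116.36.

Short run: with Pᵉ = 133, SRAS is Y = 3710 + 3P. Setting AD = SRAS gives 1679 = 14P, so P = 119.93 and Y = 5389 − 11P = 4069.79.
Output 4069.79 is below potential 4109, so over time expected prices fall and SRAS shifts right until Y returns to 4109.
Long run: Y = 4109 on the AD curve gives 4109 = 5389 − 11P, so P = 116.36.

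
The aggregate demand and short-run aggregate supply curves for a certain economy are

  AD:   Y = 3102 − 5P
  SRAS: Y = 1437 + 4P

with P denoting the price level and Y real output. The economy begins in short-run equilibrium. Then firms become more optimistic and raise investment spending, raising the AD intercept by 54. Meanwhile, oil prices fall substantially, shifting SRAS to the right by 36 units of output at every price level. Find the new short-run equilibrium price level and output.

After both shocks: AD is Y = 3156 − 5P and SRAS is Y = 1473 + 4P.
Setting them equal: 1683 = 9P, so P = 187.
Y = 3156 − 5·187 = 2221.

P = 187, Y = 2221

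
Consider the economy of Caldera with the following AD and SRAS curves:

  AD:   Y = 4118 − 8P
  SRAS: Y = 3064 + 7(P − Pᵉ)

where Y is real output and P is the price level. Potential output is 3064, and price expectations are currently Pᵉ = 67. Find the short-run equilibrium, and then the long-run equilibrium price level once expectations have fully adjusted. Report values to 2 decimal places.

Short run: P = 101.53, Y = 3305.73. Long run: P = 131.75.

Short run: with Pᵉ = 67, SRAS is Y = 2595 + 7P. Setting AD = SRAS gives 1523 = 15P, so P = 101.53 and Y = 4118 − 8P = 3305.73.
Output 3305.73 is above potential 3064, so over time expected prices rise and SRAS shifts left until Y returns to 3064.
Long run: Y = 3064 on the AD curve gives 3064 = 4118 − 8P, so P = 131.75.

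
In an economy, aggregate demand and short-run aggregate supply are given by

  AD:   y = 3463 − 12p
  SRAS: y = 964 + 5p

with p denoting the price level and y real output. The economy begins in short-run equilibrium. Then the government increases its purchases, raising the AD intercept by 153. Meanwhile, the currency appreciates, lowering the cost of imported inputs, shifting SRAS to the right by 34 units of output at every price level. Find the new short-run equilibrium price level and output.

After both shocks: AD is y = 3616 − 12p and SRAS is y = 998 + 5p.
Setting them equal: 2618 = 17p, so p = 154.
y = 3616 − 12·154 = 1768.

p = 154, y = 1768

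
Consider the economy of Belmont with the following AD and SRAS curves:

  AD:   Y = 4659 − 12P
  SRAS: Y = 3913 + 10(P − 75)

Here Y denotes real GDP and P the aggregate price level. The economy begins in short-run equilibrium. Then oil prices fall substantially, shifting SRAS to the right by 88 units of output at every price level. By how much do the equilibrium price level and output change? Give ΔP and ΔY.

ΔP = -4, ΔY = +48

This is a positive supply shock: SRAS shifts right.
New SRAS: Y = 3251 + 10P.
Set AD = SRAS: 4659 − 12P = 3251 + 10P, so 1408 = 22P and P = 64.
Y = 4659 − 12·64 = 3891.
Initially P = 68, Y = 3843, so ΔP = -4 and ΔY = +48.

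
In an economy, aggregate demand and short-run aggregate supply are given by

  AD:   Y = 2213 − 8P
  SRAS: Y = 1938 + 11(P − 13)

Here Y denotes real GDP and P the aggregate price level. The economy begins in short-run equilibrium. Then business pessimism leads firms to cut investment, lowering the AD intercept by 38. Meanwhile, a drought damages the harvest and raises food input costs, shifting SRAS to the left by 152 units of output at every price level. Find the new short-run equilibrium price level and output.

After both shocks: AD is Y = 2175 − 8P and SRAS is Y = 1643 + 11P.
Setting them equal: 532 = 19P, so P = 28.
Y = 2175 − 8·28 = 1951.

P = 28, Y = 1951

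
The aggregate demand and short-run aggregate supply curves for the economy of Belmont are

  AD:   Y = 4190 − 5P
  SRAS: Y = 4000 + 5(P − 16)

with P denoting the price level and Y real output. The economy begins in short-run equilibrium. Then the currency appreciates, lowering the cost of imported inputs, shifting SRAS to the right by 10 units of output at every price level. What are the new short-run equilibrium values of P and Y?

This is a positive supply shock: SRAS shifts right.
New SRAS: Y = 3930 + 5P.
Set AD = SRAS: 4190 − 5P = 3930 + 5P, so 260 = 10P and P = 26.
Y = 4190 − 5·26 = 4060.

P = 26, Y = 4060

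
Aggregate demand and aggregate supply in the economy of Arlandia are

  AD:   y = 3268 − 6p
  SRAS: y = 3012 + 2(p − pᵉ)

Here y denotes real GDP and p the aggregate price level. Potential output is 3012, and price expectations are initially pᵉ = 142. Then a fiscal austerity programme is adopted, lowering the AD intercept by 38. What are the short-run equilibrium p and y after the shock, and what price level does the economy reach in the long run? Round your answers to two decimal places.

Short run: p = 62.75, y = 2853.50. Long run: p = 36.33.

AD shifts left: new AD is y = 3230 − 6p. With pᵉ = 142, SRAS is y = 2728 + 2p.
Short run: 3230 − 6p = 2728 + 2p gives 502 = 8p, so p = 62.75 and y = 3230 − 6p = 2853.50.
y = 2853.50 is below potential 3012; expectations adjust and SRAS shifts right until y = 3012.
Long run: on the new AD curve, 3012 = 3230 − 6p gives p = 36.33.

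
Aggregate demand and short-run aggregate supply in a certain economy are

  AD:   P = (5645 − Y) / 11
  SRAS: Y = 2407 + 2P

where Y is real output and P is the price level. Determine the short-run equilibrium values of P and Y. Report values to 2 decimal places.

Rearrange AD to Y = 5645 − 11P.
Set AD = SRAS: 5645 − 11P = 2407 + 2P, so 3238 = 13P and P = 249.08.
Substituting into AD, Y = 5645 − 11P = 2905.15.

P = 249.08, Y = 2905.15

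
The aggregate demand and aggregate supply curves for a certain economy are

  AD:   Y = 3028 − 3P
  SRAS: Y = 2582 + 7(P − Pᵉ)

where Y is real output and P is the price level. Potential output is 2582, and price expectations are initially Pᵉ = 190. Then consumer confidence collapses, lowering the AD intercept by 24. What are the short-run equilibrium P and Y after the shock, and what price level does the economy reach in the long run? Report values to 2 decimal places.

AD shifts left: new AD is Y = 3004 − 3P. With Pᵉ = 190, SRAS is Y = 1252 + 7P.
Short run: 3004 − 3P = 1252 + 7P gives 1752 = 10P, so P = 175.20 and Y = 3004 − 3P = 2478.40.
Y = 2478.40 is below potential 2582; expectations adjust and SRAS shifts right until Y = 2582.
Long run: on the new AD curve, 2582 = 3004 − 3P gives P = 140.67.

Short run: P = 175.20, Y = 2478.40. Long run: P = 140.67.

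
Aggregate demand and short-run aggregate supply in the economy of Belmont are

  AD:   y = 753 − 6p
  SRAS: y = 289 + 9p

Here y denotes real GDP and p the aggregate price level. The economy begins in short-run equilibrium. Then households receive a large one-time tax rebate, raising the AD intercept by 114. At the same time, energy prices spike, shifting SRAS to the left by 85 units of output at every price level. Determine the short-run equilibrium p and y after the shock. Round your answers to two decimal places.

After both shocks: AD is y = 867 − 6p and SRAS is y = 204 + 9p.
Setting them equal: 663 = 15p, so p = 44.20.
Substituting into AD, y = 601.80.

p = 44.20, y = 601.80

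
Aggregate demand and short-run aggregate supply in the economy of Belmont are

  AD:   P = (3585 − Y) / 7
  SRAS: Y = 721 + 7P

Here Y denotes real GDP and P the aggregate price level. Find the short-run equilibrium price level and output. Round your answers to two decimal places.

Rearrange AD to Y = 3585 − 7P.
Set AD = SRAS: 3585 − 7P = 721 + 7P, so 2864 = 14P and P = 204.57.
Substituting into AD, Y = 3585 − 7P = 2153.00.

P = 204.57, Y = 2153.00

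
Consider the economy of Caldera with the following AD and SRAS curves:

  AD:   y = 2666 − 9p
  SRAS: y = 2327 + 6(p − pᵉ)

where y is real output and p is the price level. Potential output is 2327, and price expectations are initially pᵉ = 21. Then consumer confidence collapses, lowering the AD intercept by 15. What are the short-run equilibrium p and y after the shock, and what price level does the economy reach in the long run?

AD shifts left: new AD is y = 2651 − 9p. With pᵉ = 21, SRAS is y = 2201 + 6p.
Short run: 2651 − 9p = 2201 + 6p gives 450 = 15p, so p = 30 and y = 2651 − 9·30 = 2381.
y = 2381 is above potential 2327; expectations adjust and SRAS shifts left until y = 2327.
Long run: on the new AD curve, 2327 = 2651 − 9p gives p = 36.

Short run: p = 30, y = 2381. Long run: p = 36.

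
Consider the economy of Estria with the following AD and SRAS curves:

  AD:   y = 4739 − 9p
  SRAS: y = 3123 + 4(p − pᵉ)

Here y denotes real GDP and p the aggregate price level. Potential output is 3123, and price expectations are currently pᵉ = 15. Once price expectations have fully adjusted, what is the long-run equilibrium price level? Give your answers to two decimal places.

Short run: with pᵉ = 15, SRAS is y = 3063 + 4p. Setting AD = SRAS gives 1676 = 13p, so p = 128.92 and y = 4739 − 9p = 3578.69.
Output 3578.69 is above potential 3123, so over time expected prices rise and SRAS shifts left until y returns to 3123.
Long run: y = 3123 on the AD curve gives 3123 = 4739 − 9p, so p = 179.56.

Long-run p = 179.56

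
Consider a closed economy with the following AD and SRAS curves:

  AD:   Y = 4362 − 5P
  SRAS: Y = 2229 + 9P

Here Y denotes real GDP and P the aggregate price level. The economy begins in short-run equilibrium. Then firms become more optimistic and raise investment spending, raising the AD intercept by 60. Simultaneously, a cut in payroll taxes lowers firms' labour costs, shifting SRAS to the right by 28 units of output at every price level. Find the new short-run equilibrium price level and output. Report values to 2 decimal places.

After both shocks: AD is Y = 4422 − 5P and SRAS is Y = 2257 + 9P.
Setting them equal: 2165 = 14P, so P = 154.64.
Substituting into AD, Y = 3648.79.

P = 154.64, Y = 3648.79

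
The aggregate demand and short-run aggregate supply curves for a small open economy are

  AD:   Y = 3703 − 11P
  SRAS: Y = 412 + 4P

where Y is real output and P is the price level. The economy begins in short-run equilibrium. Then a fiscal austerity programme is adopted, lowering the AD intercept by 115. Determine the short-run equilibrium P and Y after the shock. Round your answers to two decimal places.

P = 211.73, Y = 1258.93

This is a negative demand shock: AD shifts left.
New AD: Y = 3588 − 11P.
Set AD = SRAS: 3588 − 11P = 412 + 4P, so 3176 = 15P and P = 211.73.
Substituting into AD, Y = 1258.93.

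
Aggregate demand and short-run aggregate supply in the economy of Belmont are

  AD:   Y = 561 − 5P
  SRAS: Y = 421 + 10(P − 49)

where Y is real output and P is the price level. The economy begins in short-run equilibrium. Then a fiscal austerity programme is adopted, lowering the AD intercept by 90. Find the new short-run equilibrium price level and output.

This is a negative demand shock: AD shifts left.
New AD: Y = 471 − 5P.
SRAS can be written Y = 10P − 69.
Set AD = SRAS: 471 − 5P = 10P − 69, so 540 = 15P and P = 36.
Y = 471 − 5·36 = 291.

P = 36, Y = 291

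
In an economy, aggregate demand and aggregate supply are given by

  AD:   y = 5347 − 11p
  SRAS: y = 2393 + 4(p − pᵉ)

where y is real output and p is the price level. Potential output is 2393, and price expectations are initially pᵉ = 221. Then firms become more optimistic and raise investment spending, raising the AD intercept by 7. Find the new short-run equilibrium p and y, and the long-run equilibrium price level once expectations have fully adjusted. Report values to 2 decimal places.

Short run: p = 256.33, y = 2534.33. Long run: p = 269.18.

AD shifts right: new AD is y = 5354 − 11p. With pᵉ = 221, SRAS is y = 1509 + 4p.
Short run: 5354 − 11p = 1509 + 4p gives 3845 = 15p, so p = 256.33 and y = 5354 − 11p = 2534.33.
y = 2534.33 is above potential 2393; expectations adjust and SRAS shifts left until y = 2393.
Long run: on the new AD curve, 2393 = 5354 − 11p gives p = 269.18.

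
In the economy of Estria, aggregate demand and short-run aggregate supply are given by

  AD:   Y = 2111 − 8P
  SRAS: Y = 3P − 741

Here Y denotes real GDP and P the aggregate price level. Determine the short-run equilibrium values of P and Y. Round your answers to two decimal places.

P = 259.27, Y = 36.82

Set AD = SRAS: 2111 − 8P = 3P − 741, so 2852 = 11P and P = 259.27.
Substituting into AD, Y = 2111 − 8P = 36.82.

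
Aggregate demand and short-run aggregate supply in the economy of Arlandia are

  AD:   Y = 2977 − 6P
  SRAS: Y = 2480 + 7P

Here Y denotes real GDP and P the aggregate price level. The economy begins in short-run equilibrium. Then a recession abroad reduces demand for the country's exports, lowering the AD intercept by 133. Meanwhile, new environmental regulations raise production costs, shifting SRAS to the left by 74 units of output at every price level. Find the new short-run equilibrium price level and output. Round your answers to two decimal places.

P = 33.69, Y = 2641.85

After both shocks: AD is Y = 2844 − 6P and SRAS is Y = 2406 + 7P.
Setting them equal: 438 = 13P, so P = 33.69.
Substituting into AD, Y = 2641.85.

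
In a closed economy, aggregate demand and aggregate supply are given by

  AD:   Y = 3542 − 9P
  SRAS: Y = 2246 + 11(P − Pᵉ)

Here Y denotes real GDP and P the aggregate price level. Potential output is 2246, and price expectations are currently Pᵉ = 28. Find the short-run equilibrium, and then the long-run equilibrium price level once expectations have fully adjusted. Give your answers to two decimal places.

Short run: with Pᵉ = 28, SRAS is Y = 1938 + 11P. Setting AD = SRAS gives 1604 = 20P, so P = 80.20 and Y = 3542 − 9P = 2820.20.
Output 2820.20 is above potential 2246, so over time expected prices rise and SRAS shifts left until Y returns to 2246.
Long run: Y = 2246 on the AD curve gives 2246 = 3542 − 9P, so P = 144.00.

Short run: P = 80.20, Y = 2820.20. Long run: P = 144.00.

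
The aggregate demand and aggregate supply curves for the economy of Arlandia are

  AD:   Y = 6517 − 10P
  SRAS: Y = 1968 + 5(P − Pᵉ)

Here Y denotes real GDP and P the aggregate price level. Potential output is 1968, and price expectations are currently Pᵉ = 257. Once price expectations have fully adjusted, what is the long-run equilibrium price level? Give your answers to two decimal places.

Short run: with Pᵉ = 257, SRAS is Y = 683 + 5P. Setting AD = SRAS gives 5834 = 15P, so P = 388.93 and Y = 6517 − 10P = 2627.67.
Output 2627.67 is above potential 1968, so over time expected prices rise and SRAS shifts left until Y returns to 1968.
Long run: Y = 1968 on the AD curve gives 1968 = 6517 − 10P, so P = 454.90.

Long-run P = 454.90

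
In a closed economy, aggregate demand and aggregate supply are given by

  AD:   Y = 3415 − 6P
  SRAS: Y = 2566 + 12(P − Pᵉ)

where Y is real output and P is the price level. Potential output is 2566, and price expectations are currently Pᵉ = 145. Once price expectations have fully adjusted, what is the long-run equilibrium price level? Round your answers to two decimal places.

Long-run P = 141.50

Short run: with Pᵉ = 145, SRAS is Y = 826 + 12P. Setting AD = SRAS gives 2589 = 18P, so P = 143.83 and Y = 3415 − 6P = 2552.00.
Output 2552.00 is below potential 2566, so over time expected prices fall and SRAS shifts right until Y returns to 2566.
Long run: Y = 2566 on the AD curve gives 2566 = 3415 − 6P, so P = 141.50.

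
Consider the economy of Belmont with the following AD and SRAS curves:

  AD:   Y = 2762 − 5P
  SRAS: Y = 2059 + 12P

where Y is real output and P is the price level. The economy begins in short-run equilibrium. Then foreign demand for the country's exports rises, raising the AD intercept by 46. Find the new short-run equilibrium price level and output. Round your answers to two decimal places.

P = 44.06, Y = 2587.71

This is a positive demand shock: AD shifts right.
New AD: Y = 2808 − 5P.
Set AD = SRAS: 2808 − 5P = 2059 + 12P, so 749 = 17P and P = 44.06.
Substituting into AD, Y = 2587.71.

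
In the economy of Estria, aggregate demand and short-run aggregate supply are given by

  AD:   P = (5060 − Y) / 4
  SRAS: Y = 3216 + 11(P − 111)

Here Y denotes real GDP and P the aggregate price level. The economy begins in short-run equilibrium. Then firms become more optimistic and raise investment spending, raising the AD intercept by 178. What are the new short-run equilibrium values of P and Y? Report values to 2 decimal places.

This is a positive demand shock: AD shifts right.
New AD: Y = 5238 − 4P.
SRAS can be written Y = 1995 + 11P.
Set AD = SRAS: 5238 − 4P = 1995 + 11P, so 3243 = 15P and P = 216.20.
Substituting into AD, Y = 4373.20.

P = 216.20, Y = 4373.20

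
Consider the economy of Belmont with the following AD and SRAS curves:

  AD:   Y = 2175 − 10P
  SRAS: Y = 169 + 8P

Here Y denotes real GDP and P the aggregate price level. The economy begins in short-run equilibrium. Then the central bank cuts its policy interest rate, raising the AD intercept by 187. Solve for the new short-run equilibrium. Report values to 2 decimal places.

P = 121.83, Y = 1143.67

This is a positive demand shock: AD shifts right.
New AD: Y = 2362 − 10P.
Set AD = SRAS: 2362 − 10P = 169 + 8P, so 2193 = 18P and P = 121.83.
Substituting into AD, Y = 1143.67.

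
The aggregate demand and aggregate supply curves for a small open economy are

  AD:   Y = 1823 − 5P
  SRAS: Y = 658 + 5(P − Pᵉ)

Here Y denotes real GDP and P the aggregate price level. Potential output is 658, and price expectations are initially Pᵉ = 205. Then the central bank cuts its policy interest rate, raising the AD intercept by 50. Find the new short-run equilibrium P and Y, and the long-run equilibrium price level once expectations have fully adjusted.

Short run: P = 224, Y = 753. Long run: P = 243.

AD shifts right: new AD is Y = 1873 − 5P. With Pᵉ = 205, SRAS is Y = 5P − 367.
Short run: 1873 − 5P = 5P − 367 gives 2240 = 10P, so P = 224 and Y = 1873 − 5·224 = 753.
Y = 753 is above potential 658; expectations adjust and SRAS shifts left until Y = 658.
Long run: on the new AD curve, 658 = 1873 − 5P gives P = 243.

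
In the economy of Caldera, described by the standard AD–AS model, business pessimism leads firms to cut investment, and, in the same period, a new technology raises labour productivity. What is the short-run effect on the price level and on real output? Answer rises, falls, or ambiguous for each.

Price level: falls; output: ambiguous

The first event is a negative demand shock: AD shifts left, which by itself pushes P down and Y down.
The second is a favourable supply shock: SRAS shifts right, which by itself pushes P down and Y up.
Both shocks push P down, so P falls. The two shocks push Y in opposite directions, so the effect on Y is ambiguous.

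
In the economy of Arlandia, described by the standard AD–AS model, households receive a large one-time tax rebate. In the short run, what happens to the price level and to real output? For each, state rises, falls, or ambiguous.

Price level: rises; output: rises

This is a positive demand shock: AD shifts right.
Moving along the upward-sloping SRAS curve, P rises and Y rises.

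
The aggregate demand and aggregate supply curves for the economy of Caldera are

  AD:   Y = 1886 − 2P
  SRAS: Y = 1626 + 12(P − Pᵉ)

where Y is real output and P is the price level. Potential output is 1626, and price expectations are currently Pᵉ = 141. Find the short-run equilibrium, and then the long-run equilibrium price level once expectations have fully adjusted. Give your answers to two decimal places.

Short run: with Pᵉ = 141, SRAS is Y = 12P − 66. Setting AD = SRAS gives 1952 = 14P, so P = 139.43 and Y = 1886 − 2P = 1607.14.
Output 1607.14 is below potential 1626, so over time expected prices fall and SRAS shifts right until Y returns to 1626.
Long run: Y = 1626 on the AD curve gives 1626 = 1886 − 2P, so P = 130.00.

Short run: P = 139.43, Y = 1607.14. Long run: P = 130.00.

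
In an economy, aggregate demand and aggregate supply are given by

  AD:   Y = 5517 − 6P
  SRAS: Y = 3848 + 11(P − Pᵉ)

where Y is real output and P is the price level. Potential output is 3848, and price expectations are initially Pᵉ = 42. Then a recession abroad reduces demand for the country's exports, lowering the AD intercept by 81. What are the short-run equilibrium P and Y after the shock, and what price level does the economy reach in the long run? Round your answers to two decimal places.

Short run: P = 120.59, Y = 4712.47. Long run: P = 264.67.

AD shifts left: new AD is Y = 5436 − 6P. With Pᵉ = 42, SRAS is Y = 3386 + 11P.
Short run: 5436 − 6P = 3386 + 11P gives 2050 = 17P, so P = 120.59 and Y = 5436 − 6P = 4712.47.
Y = 4712.47 is above potential 3848; expectations adjust and SRAS shifts left until Y = 3848.
Long run: on the new AD curve, 3848 = 5436 − 6P gives P = 264.67.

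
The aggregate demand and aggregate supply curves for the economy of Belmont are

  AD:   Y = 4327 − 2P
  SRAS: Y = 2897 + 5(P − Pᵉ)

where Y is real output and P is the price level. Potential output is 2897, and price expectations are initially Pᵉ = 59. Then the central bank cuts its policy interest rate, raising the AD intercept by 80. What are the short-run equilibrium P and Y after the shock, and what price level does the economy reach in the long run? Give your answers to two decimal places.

AD shifts right: new AD is Y = 4407 − 2P. With Pᵉ = 59, SRAS is Y = 2602 + 5P.
Short run: 4407 − 2P = 2602 + 5P gives 1805 = 7P, so P = 257.86 and Y = 4407 − 2P = 3891.29.
Y = 3891.29 is above potential 2897; expectations adjust and SRAS shifts left until Y = 2897.
Long run: on the new AD curve, 2897 = 4407 − 2P gives P = 755.00.

Short run: P = 257.86, Y = 3891.29. Long run: P = 755.00.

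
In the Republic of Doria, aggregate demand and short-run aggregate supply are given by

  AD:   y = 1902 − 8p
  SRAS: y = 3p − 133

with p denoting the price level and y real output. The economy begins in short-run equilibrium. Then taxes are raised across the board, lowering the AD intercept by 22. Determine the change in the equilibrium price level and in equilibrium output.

Δp = -2, Δy = -6

This is a negative demand shock: AD shifts left.
New AD: y = 1880 − 8p.
Set AD = SRAS: 1880 − 8p = 3p − 133, so 2013 = 11p and p = 183.
y = 1880 − 8·183 = 416.
Initially p = 185, y = 422, so Δp = -2 and Δy = -6.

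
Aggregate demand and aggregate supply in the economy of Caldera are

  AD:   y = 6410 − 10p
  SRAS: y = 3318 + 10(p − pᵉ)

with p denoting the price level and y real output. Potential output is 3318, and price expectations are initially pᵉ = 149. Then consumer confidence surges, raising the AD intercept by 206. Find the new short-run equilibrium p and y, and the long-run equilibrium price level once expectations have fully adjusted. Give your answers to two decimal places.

Short run: p = 239.40, y = 4222.00. Long run: p = 329.80.

AD shifts right: new AD is y = 6616 − 10p. With pᵉ = 149, SRAS is y = 1828 + 10p.
Short run: 6616 − 10p = 1828 + 10p gives 4788 = 20p, so p = 239.40 and y = 6616 − 10p = 4222.00.
y = 4222.00 is above potential 3318; expectations adjust and SRAS shifts left until y = 3318.
Long run: on the new AD curve, 3318 = 6616 − 10p gives p = 329.80.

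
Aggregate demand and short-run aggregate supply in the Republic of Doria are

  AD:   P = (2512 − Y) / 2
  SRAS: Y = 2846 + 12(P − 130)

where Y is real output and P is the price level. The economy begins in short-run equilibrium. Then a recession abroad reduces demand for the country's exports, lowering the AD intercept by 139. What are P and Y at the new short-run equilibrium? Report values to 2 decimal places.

This is a negative demand shock: AD shifts left.
New AD: Y = 2373 − 2P.
SRAS can be written Y = 1286 + 12P.
Set AD = SRAS: 2373 − 2P = 1286 + 12P, so 1087 = 14P and P = 77.64.
Substituting into AD, Y = 2217.71.

P = 77.64, Y = 2217.71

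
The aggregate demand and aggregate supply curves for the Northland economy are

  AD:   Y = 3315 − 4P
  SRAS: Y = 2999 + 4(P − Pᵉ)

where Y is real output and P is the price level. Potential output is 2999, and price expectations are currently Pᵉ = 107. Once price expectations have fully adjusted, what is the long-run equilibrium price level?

Long-run P = 79

Short run: with Pᵉ = 107, SRAS is Y = 2571 + 4P. Setting AD = SRAS gives 744 = 8P, so P = 93 and Y = 3315 − 4·93 = 2943.
Output 2943 is below potential 2999, so over time expected prices fall and SRAS shifts right until Y returns to 2999.
Long run: Y = 2999 on the AD curve gives 2999 = 3315 − 4P, so P = 79.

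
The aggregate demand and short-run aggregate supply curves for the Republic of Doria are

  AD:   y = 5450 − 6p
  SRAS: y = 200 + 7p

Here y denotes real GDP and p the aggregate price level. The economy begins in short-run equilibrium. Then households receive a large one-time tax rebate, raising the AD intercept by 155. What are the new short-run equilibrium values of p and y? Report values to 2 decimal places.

This is a positive demand shock: AD shifts right.
New AD: y = 5605 − 6p.
Set AD = SRAS: 5605 − 6p = 200 + 7p, so 5405 = 13p and p = 415.77.
Substituting into AD, y = 3110.38.

p = 415.77, y = 3110.38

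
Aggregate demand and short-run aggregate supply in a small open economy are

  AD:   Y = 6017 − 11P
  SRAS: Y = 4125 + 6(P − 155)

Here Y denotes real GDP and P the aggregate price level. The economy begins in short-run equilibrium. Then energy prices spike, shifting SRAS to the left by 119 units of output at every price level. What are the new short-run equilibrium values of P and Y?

P = 173, Y = 4114

This is a negative supply shock: SRAS shifts left.
New SRAS: Y = 3076 + 6P.
Set AD = SRAS: 6017 − 11P = 3076 + 6P, so 2941 = 17P and P = 173.
Y = 6017 − 11·173 = 4114.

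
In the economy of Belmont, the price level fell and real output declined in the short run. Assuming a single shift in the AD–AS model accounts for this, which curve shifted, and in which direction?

P fell and Y fell. An AD shift moves P and Y in the same direction; an SRAS shift moves them in opposite directions.
Here P and Y moved in the same direction, so the AD curve shifted.
Since Y fell, AD shifted left.

AD shifted left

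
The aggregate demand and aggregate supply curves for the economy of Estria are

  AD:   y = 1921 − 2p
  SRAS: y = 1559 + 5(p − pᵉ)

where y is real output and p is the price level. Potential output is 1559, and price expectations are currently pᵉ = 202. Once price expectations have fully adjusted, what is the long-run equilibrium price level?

Short run: with pᵉ = 202, SRAS is y = 549 + 5p. Setting AD = SRAS gives 1372 = 7p, so p = 196 and y = 1921 − 2·196 = 1529.
Output 1529 is below potential 1559, so over time expected prices fall and SRAS shifts right until y returns to 1559.
Long run: y = 1559 on the AD curve gives 1559 = 1921 − 2p, so p = 181.

Long-run p = 181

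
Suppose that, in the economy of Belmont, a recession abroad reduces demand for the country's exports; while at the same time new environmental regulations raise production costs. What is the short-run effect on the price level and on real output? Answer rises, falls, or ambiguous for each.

The first event is a negative demand shock: AD shifts left, which by itself pushes P down and Y down.
The second is an adverse supply shock: SRAS shifts left, which by itself pushes P up and Y down.
The two shocks push P in opposite directions, so the effect on P is ambiguous. Both shocks push Y down, so Y falls.

Price level: ambiguous; output: falls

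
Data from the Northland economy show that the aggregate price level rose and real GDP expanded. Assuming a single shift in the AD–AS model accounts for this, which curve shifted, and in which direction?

P rose and Y rose. An AD shift moves P and Y in the same direction; an SRAS shift moves them in opposite directions.
Here P and Y moved in the same direction, so the AD curve shifted.
Since Y rose, AD shifted right.

AD shifted right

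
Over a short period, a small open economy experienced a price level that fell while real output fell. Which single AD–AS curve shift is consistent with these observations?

P fell and Y fell. An AD shift moves P and Y in the same direction; an SRAS shift moves them in opposite directions.
Here P and Y moved in the same direction, so the AD curve shifted.
Since Y fell, AD shifted left.

AD shifted left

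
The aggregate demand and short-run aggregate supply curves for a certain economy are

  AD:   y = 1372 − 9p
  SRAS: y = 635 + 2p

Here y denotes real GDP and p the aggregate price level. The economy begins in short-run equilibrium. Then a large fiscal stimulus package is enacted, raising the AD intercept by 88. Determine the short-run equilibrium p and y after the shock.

p = 75, y = 785

This is a positive demand shock: AD shifts right.
New AD: y = 1460 − 9p.
Set AD = SRAS: 1460 − 9p = 635 + 2p, so 825 = 11p and p = 75.
y = 1460 − 9·75 = 785.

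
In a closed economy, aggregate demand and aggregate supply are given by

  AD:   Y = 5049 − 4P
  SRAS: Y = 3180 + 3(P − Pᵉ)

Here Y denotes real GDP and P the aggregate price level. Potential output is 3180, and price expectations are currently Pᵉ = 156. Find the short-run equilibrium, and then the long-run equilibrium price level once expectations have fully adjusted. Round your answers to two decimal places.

Short run: with Pᵉ = 156, SRAS is Y = 2712 + 3P. Setting AD = SRAS gives 2337 = 7P, so P = 333.86 and Y = 5049 − 4P = 3713.57.
Output 3713.57 is above potential 3180, so over time expected prices rise and SRAS shifts left until Y returns to 3180.
Long run: Y = 3180 on the AD curve gives 3180 = 5049 − 4P, so P = 467.25.

Short run: P = 333.86, Y = 3713.57. Long run: P = 467.25.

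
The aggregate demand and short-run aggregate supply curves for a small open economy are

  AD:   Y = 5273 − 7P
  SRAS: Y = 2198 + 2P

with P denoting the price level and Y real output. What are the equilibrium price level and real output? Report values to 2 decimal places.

P = 341.67, Y = 2881.33

Set AD = SRAS: 5273 − 7P = 2198 + 2P, so 3075 = 9P and P = 341.67.
Substituting into AD, Y = 5273 − 7P = 2881.33.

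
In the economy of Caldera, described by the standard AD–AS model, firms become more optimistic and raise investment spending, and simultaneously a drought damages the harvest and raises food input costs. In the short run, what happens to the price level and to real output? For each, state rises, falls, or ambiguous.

Price level: rises; output: ambiguous

The first event is a positive demand shock: AD shifts right, which by itself pushes P up and Y up.
The second is an adverse supply shock: SRAS shifts left, which by itself pushes P up and Y down.
Both shocks push P up, so P rises. The two shocks push Y in opposite directions, so the effect on Y is ambiguous.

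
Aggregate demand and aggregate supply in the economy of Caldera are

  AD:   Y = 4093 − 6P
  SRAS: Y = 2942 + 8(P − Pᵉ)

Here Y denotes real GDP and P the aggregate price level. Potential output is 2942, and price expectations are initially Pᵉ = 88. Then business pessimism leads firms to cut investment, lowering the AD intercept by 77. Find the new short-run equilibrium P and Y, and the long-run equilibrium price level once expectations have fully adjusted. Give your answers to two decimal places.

Short run: P = 127.00, Y = 3254.00. Long run: P = 179.00.

AD shifts left: new AD is Y = 4016 − 6P. With Pᵉ = 88, SRAS is Y = 2238 + 8P.
Short run: 4016 − 6P = 2238 + 8P gives 1778 = 14P, so P = 127.00 and Y = 4016 − 6P = 3254.00.
Y = 3254.00 is above potential 2942; expectations adjust and SRAS shifts left until Y = 2942.
Long run: on the new AD curve, 2942 = 4016 − 6P gives P = 179.00.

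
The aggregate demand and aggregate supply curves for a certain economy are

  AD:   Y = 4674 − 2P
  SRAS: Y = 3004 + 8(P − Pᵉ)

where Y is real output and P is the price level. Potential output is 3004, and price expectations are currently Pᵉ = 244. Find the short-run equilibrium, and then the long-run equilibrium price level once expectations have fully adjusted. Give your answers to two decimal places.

Short run: P = 362.20, Y = 3949.60. Long run: P = 835.00.

Short run: with Pᵉ = 244, SRAS is Y = 1052 + 8P. Setting AD = SRAS gives 3622 = 10P, so P = 362.20 and Y = 4674 − 2P = 3949.60.
Output 3949.60 is above potential 3004, so over time expected prices rise and SRAS shifts left until Y returns to 3004.
Long run: Y = 3004 on the AD curve gives 3004 = 4674 − 2P, so P = 835.00.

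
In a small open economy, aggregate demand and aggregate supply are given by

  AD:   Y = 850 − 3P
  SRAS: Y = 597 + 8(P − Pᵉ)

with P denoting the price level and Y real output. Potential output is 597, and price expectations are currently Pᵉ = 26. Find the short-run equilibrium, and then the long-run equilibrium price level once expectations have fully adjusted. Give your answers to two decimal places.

Short run: P = 41.91, Y = 724.27. Long run: P = 84.33.

Short run: with Pᵉ = 26, SRAS is Y = 389 + 8P. Setting AD = SRAS gives 461 = 11P, so P = 41.91 and Y = 850 − 3P = 724.27.
Output 724.27 is above potential 597, so over time expected prices rise and SRAS shifts left until Y returns to 597.
Long run: Y = 597 on the AD curve gives 597 = 850 − 3P, so P = 84.33.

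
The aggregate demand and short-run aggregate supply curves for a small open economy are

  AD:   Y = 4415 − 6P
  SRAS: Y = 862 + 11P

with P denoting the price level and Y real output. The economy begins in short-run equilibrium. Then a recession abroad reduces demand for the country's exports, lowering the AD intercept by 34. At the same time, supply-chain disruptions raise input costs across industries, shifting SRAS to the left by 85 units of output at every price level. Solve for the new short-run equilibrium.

After both shocks: AD is Y = 4381 − 6P and SRAS is Y = 777 + 11P.
Setting them equal: 3604 = 17P, so P = 212.
Y = 4381 − 6·212 = 3109.

P = 212, Y = 3109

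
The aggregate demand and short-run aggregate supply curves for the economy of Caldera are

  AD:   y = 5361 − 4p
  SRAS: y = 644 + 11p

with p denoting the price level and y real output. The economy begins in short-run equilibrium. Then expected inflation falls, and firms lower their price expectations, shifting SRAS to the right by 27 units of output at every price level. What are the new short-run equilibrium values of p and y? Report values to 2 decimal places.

p = 312.67, y = 4110.33

This is a positive supply shock: SRAS shifts right.
New SRAS: y = 671 + 11p.
Set AD = SRAS: 5361 − 4p = 671 + 11p, so 4690 = 15p and p = 312.67.
Substituting into AD, y = 4110.33.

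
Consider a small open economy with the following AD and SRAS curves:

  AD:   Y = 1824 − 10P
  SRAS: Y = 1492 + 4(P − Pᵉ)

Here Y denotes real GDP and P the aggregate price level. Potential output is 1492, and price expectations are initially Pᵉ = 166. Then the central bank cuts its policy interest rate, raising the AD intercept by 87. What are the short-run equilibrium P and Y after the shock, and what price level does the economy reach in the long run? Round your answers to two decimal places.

Short run: P = 77.36, Y = 1137.43. Long run: P = 41.90.

AD shifts right: new AD is Y = 1911 − 10P. With Pᵉ = 166, SRAS is Y = 828 + 4P.
Short run: 1911 − 10P = 828 + 4P gives 1083 = 14P, so P = 77.36 and Y = 1911 − 10P = 1137.43.
Y = 1137.43 is below potential 1492; expectations adjust and SRAS shifts right until Y = 1492.
Long run: on the new AD curve, 1492 = 1911 − 10P gives P = 41.90.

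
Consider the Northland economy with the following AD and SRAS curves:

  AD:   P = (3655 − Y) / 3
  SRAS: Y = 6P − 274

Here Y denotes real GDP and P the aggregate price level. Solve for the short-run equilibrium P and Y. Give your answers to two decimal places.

Rearrange AD to Y = 3655 − 3P.
Set AD = SRAS: 3655 − 3P = 6P − 274, so 3929 = 9P and P = 436.56.
Substituting into AD, Y = 3655 − 3P = 2345.33.

P = 436.56, Y = 2345.33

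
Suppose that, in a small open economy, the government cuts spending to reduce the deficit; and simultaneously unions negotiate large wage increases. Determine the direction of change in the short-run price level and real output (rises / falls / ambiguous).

The first event is a negative demand shock: AD shifts left, which by itself pushes P down and Y down.
The second is an adverse supply shock: SRAS shifts left, which by itself pushes P up and Y down.
The two shocks push P in opposite directions, so the effect on P is ambiguous. Both shocks push Y down, so Y falls.

Price level: ambiguous; output: falls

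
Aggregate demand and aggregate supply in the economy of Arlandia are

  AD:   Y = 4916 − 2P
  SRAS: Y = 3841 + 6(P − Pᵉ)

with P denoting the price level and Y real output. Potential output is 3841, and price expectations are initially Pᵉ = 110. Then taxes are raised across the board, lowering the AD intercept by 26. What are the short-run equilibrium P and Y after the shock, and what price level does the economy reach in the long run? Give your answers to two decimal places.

Short run: P = 213.63, Y = 4462.75. Long run: P = 524.50.

AD shifts left: new AD is Y = 4890 − 2P. With Pᵉ = 110, SRAS is Y = 3181 + 6P.
Short run: 4890 − 2P = 3181 + 6P gives 1709 = 8P, so P = 213.63 and Y = 4890 − 2P = 4462.75.
Y = 4462.75 is above potential 3841; expectations adjust and SRAS shifts left until Y = 3841.
Long run: on the new AD curve, 3841 = 4890 − 2P gives P = 524.50.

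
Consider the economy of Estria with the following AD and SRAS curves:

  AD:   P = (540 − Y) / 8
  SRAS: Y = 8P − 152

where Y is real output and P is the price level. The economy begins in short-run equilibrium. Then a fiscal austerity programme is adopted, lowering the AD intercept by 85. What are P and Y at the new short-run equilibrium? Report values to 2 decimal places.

This is a negative demand shock: AD shifts left.
New AD: Y = 455 − 8P.
Set AD = SRAS: 455 − 8P = 8P − 152, so 607 = 16P and P = 37.94.
Substituting into AD, Y = 151.50.

P = 37.94, Y = 151.50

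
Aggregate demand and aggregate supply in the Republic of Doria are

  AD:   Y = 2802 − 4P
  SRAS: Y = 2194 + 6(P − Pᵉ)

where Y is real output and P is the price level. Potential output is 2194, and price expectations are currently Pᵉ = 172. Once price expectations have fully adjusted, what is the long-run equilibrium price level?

Short run: with Pᵉ = 172, SRAS is Y = 1162 + 6P. Setting AD = SRAS gives 1640 = 10P, so P = 164 and Y = 2802 − 4·164 = 2146.
Output 2146 is below potential 2194, so over time expected prices fall and SRAS shifts right until Y returns to 2194.
Long run: Y = 2194 on the AD curve gives 2194 = 2802 − 4P, so P = 152.

Long-run P = 152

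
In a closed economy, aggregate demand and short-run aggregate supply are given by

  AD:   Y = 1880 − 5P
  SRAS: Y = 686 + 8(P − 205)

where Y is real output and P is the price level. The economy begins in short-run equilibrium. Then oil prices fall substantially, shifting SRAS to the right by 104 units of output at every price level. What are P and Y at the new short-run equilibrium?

This is a positive supply shock: SRAS shifts right.
New SRAS: Y = 8P − 850.
Set AD = SRAS: 1880 − 5P = 8P − 850, so 2730 = 13P and P = 210.
Y = 1880 − 5·210 = 830.

P = 210, Y = 830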